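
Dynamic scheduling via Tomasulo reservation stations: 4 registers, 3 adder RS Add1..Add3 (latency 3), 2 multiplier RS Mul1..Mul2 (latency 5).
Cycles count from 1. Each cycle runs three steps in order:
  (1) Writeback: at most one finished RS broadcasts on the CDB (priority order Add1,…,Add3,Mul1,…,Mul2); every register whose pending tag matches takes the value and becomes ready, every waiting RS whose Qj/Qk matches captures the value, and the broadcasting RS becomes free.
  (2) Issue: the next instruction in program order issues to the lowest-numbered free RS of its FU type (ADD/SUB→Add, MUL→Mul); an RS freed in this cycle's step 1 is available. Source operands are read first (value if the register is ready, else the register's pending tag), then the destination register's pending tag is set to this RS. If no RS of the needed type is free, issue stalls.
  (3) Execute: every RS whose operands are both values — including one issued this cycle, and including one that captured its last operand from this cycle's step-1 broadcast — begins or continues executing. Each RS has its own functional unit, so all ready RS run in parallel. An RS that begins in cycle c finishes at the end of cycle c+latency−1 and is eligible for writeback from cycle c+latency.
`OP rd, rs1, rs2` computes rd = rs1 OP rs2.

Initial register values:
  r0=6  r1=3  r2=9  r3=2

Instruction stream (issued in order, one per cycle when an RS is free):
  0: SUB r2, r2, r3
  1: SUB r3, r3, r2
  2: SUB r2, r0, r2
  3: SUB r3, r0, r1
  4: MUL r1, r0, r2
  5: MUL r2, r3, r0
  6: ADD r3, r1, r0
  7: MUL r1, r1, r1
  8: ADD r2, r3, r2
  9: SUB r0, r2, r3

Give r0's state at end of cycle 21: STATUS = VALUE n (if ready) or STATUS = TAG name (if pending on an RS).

STATUS = TAG Add3

cycle 1: issue SUB r2<-Add1 // r0:6,r1:3,r2:Add1,r3:2
cycle 2: issue SUB r3<-Add2 // r0:6,r1:3,r2:Add1,r3:Add2
cycle 3: issue SUB r2<-Add3 // r0:6,r1:3,r2:Add3,r3:Add2
cycle 4: CDB Add1=7; issue SUB r3<-Add1 // r0:6,r1:3,r2:Add3,r3:Add1
cycle 5: issue MUL r1<-Mul1 // r0:6,r1:Mul1,r2:Add3,r3:Add1
cycle 6: issue MUL r2<-Mul2 // r0:6,r1:Mul1,r2:Mul2,r3:Add1
cycle 7: CDB Add1=3; issue ADD r3<-Add1 // r0:6,r1:Mul1,r2:Mul2,r3:Add1
cycle 8: CDB Add2=-5; stall // r0:6,r1:Mul1,r2:Mul2,r3:Add1
cycle 9: CDB Add3=-1; stall // r0:6,r1:Mul1,r2:Mul2,r3:Add1
cycle 10: stall // r0:6,r1:Mul1,r2:Mul2,r3:Add1
cycle 11: stall // r0:6,r1:Mul1,r2:Mul2,r3:Add1
cycle 12: CDB Mul2=18; issue MUL r1<-Mul2 // r0:6,r1:Mul2,r2:18,r3:Add1
cycle 13: issue ADD r2<-Add2 // r0:6,r1:Mul2,r2:Add2,r3:Add1
cycle 14: CDB Mul1=-6; issue SUB r0<-Add3 // r0:Add3,r1:Mul2,r2:Add2,r3:Add1
cycle 15: - // r0:Add3,r1:Mul2,r2:Add2,r3:Add1
cycle 16: - // r0:Add3,r1:Mul2,r2:Add2,r3:Add1
cycle 17: CDB Add1=0 // r0:Add3,r1:Mul2,r2:Add2,r3:0
cycle 18: - // r0:Add3,r1:Mul2,r2:Add2,r3:0
cycle 19: CDB Mul2=36 // r0:Add3,r1:36,r2:Add2,r3:0
cycle 20: CDB Add2=18 // r0:Add3,r1:36,r2:18,r3:0
cycle 21: - // r0:Add3,r1:36,r2:18,r3:0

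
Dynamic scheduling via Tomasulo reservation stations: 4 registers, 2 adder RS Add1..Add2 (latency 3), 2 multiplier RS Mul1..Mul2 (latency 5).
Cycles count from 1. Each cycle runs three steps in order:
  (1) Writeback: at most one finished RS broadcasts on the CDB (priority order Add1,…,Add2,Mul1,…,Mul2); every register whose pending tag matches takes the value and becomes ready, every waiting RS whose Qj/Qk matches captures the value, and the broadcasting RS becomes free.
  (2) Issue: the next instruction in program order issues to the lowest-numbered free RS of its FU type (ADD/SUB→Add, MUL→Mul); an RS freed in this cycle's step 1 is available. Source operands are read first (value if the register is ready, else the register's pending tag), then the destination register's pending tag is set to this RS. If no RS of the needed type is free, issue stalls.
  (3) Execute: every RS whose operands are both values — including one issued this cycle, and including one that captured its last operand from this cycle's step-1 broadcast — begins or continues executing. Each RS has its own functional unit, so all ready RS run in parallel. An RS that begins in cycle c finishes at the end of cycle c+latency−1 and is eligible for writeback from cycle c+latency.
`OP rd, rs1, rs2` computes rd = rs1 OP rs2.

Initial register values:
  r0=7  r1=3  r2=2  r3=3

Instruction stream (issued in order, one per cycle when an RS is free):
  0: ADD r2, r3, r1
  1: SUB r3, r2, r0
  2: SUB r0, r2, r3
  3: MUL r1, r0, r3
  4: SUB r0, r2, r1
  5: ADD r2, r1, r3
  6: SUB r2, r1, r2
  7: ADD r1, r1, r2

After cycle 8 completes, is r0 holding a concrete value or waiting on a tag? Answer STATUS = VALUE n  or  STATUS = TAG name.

STATUS = TAG Add2

cycle 1: issue ADD r2<-Add1 // r0:7,r1:3,r2:Add1,r3:3
cycle 2: issue SUB r3<-Add2 // r0:7,r1:3,r2:Add1,r3:Add2
cycle 3: stall // r0:7,r1:3,r2:Add1,r3:Add2
cycle 4: CDB Add1=6; issue SUB r0<-Add1 // r0:Add1,r1:3,r2:6,r3:Add2
cycle 5: issue MUL r1<-Mul1 // r0:Add1,r1:Mul1,r2:6,r3:Add2
cycle 6: stall // r0:Add1,r1:Mul1,r2:6,r3:Add2
cycle 7: CDB Add2=-1; issue SUB r0<-Add2 // r0:Add2,r1:Mul1,r2:6,r3:-1
cycle 8: stall // r0:Add2,r1:Mul1,r2:6,r3:-1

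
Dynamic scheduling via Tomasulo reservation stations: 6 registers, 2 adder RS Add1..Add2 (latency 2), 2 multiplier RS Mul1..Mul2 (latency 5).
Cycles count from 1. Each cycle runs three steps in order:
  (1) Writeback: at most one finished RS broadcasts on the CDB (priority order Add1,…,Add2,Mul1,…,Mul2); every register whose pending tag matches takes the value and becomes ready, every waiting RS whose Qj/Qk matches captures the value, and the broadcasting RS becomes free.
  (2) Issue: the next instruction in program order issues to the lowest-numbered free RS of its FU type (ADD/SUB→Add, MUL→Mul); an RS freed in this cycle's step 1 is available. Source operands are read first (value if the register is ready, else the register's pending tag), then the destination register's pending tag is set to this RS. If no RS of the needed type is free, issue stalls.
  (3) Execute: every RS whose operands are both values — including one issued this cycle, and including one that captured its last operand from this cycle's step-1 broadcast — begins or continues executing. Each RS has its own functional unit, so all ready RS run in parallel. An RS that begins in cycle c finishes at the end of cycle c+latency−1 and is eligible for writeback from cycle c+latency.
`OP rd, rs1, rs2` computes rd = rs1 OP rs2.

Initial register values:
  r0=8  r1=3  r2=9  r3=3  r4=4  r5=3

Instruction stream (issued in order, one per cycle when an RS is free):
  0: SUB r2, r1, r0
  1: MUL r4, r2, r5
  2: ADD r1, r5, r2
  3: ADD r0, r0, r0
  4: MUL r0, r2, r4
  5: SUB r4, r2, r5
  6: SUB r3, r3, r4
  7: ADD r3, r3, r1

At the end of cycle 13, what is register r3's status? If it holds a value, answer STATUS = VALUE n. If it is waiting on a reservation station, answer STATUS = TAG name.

STATUS = VALUE 9

  c1: issue SUB r2<-Add1  regs: r0:8,r1:3,r2:Add1,r3:3,r4:4,r5:3
  c2: issue MUL r4<-Mul1  regs: r0:8,r1:3,r2:Add1,r3:3,r4:Mul1,r5:3
  c3: CDB Add1=-5; issue ADD r1<-Add1  regs: r0:8,r1:Add1,r2:-5,r3:3,r4:Mul1,r5:3
  c4: issue ADD r0<-Add2  regs: r0:Add2,r1:Add1,r2:-5,r3:3,r4:Mul1,r5:3
  c5: CDB Add1=-2; issue MUL r0<-Mul2  regs: r0:Mul2,r1:-2,r2:-5,r3:3,r4:Mul1,r5:3
  c6: CDB Add2=16; issue SUB r4<-Add1  regs: r0:Mul2,r1:-2,r2:-5,r3:3,r4:Add1,r5:3
  c7: issue SUB r3<-Add2  regs: r0:Mul2,r1:-2,r2:-5,r3:Add2,r4:Add1,r5:3
  c8: CDB Add1=-8; issue ADD r3<-Add1  regs: r0:Mul2,r1:-2,r2:-5,r3:Add1,r4:-8,r5:3
  c9: CDB Mul1=-15  regs: r0:Mul2,r1:-2,r2:-5,r3:Add1,r4:-8,r5:3
  c10: CDB Add2=11  regs: r0:Mul2,r1:-2,r2:-5,r3:Add1,r4:-8,r5:3
  c11: -  regs: r0:Mul2,r1:-2,r2:-5,r3:Add1,r4:-8,r5:3
  c12: CDB Add1=9  regs: r0:Mul2,r1:-2,r2:-5,r3:9,r4:-8,r5:3
  c13: -  regs: r0:Mul2,r1:-2,r2:-5,r3:9,r4:-8,r5:3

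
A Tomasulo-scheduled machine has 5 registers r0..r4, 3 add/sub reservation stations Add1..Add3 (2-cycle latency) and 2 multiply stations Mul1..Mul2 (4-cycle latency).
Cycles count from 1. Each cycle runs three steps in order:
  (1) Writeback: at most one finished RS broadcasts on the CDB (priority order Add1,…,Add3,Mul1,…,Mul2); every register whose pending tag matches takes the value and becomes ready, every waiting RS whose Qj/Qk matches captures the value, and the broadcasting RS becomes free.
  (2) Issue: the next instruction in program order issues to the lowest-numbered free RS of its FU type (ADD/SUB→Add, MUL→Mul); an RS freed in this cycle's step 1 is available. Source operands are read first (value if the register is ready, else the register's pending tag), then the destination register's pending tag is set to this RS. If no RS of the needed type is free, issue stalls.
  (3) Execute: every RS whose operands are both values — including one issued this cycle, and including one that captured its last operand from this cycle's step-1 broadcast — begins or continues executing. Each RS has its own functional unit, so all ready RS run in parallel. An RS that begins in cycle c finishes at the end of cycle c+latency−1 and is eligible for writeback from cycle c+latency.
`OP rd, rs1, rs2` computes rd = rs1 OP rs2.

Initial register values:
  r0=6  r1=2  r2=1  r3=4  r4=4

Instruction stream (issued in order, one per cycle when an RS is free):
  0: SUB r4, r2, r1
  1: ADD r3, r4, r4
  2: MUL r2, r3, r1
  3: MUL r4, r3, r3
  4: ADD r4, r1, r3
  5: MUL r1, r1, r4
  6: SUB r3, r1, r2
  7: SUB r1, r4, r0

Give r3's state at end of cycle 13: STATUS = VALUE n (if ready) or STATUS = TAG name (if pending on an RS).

STATUS = TAG Add1

cycle 1: issue SUB r4<-Add1 // r0:6,r1:2,r2:1,r3:4,r4:Add1
cycle 2: issue ADD r3<-Add2 // r0:6,r1:2,r2:1,r3:Add2,r4:Add1
cycle 3: CDB Add1=-1; issue MUL r2<-Mul1 // r0:6,r1:2,r2:Mul1,r3:Add2,r4:-1
cycle 4: issue MUL r4<-Mul2 // r0:6,r1:2,r2:Mul1,r3:Add2,r4:Mul2
cycle 5: CDB Add2=-2; issue ADD r4<-Add1 // r0:6,r1:2,r2:Mul1,r3:-2,r4:Add1
cycle 6: stall // r0:6,r1:2,r2:Mul1,r3:-2,r4:Add1
cycle 7: CDB Add1=0; stall // r0:6,r1:2,r2:Mul1,r3:-2,r4:0
cycle 8: stall // r0:6,r1:2,r2:Mul1,r3:-2,r4:0
cycle 9: CDB Mul1=-4; issue MUL r1<-Mul1 // r0:6,r1:Mul1,r2:-4,r3:-2,r4:0
cycle 10: CDB Mul2=4; issue SUB r3<-Add1 // r0:6,r1:Mul1,r2:-4,r3:Add1,r4:0
cycle 11: issue SUB r1<-Add2 // r0:6,r1:Add2,r2:-4,r3:Add1,r4:0
cycle 12: - // r0:6,r1:Add2,r2:-4,r3:Add1,r4:0
cycle 13: CDB Add2=-6 // r0:6,r1:-6,r2:-4,r3:Add1,r4:0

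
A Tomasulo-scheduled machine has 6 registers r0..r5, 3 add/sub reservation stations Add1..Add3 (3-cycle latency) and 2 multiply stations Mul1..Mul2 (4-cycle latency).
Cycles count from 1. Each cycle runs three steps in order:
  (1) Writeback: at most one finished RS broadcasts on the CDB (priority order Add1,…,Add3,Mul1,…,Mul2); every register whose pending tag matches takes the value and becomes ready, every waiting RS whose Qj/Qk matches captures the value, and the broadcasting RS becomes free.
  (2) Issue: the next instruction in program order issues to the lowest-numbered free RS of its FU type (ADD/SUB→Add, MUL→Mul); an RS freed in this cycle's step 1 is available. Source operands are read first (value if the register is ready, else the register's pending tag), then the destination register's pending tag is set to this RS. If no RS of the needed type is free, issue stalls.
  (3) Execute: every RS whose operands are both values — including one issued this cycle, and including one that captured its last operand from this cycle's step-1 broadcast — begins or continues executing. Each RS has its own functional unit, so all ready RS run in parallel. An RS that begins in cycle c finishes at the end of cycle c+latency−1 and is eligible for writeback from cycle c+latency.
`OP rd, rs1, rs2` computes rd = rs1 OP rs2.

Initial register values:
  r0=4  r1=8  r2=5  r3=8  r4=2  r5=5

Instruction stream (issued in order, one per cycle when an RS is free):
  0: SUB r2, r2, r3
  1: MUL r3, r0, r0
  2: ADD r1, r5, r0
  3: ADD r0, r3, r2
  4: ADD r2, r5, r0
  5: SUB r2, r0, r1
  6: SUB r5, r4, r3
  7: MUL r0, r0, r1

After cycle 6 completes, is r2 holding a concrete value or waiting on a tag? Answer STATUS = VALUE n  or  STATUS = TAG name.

STATUS = TAG Add2

  c1: issue SUB r2<-Add1  regs: r0:4,r1:8,r2:Add1,r3:8,r4:2,r5:5
  c2: issue MUL r3<-Mul1  regs: r0:4,r1:8,r2:Add1,r3:Mul1,r4:2,r5:5
  c3: issue ADD r1<-Add2  regs: r0:4,r1:Add2,r2:Add1,r3:Mul1,r4:2,r5:5
  c4: CDB Add1=-3; issue ADD r0<-Add1  regs: r0:Add1,r1:Add2,r2:-3,r3:Mul1,r4:2,r5:5
  c5: issue ADD r2<-Add3  regs: r0:Add1,r1:Add2,r2:Add3,r3:Mul1,r4:2,r5:5
  c6: CDB Add2=9; issue SUB r2<-Add2  regs: r0:Add1,r1:9,r2:Add2,r3:Mul1,r4:2,r5:5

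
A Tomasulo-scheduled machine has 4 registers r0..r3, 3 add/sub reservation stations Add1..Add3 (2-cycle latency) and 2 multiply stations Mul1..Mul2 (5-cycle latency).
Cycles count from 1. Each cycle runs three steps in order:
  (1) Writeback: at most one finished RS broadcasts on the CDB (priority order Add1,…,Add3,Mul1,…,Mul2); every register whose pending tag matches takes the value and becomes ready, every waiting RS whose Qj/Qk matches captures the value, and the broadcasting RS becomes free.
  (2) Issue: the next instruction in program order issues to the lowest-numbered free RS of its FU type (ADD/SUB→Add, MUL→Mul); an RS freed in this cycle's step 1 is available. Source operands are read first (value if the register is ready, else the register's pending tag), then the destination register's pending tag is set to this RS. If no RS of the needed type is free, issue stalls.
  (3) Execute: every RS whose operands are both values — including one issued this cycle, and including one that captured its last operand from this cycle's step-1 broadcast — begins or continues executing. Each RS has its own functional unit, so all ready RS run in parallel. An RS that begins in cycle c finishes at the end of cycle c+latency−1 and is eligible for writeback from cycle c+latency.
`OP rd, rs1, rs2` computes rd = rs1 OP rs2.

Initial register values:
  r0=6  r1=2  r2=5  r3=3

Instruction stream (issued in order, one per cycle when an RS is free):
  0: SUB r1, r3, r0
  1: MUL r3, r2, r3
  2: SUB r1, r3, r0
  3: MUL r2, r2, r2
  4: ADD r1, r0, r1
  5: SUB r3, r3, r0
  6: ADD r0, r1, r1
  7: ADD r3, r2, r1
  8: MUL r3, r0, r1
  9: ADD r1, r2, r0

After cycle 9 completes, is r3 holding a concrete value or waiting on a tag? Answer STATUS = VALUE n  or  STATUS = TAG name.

STATUS = TAG Add3

cycle 1: issue SUB r1<-Add1 // r0:6,r1:Add1,r2:5,r3:3
cycle 2: issue MUL r3<-Mul1 // r0:6,r1:Add1,r2:5,r3:Mul1
cycle 3: CDB Add1=-3; issue SUB r1<-Add1 // r0:6,r1:Add1,r2:5,r3:Mul1
cycle 4: issue MUL r2<-Mul2 // r0:6,r1:Add1,r2:Mul2,r3:Mul1
cycle 5: issue ADD r1<-Add2 // r0:6,r1:Add2,r2:Mul2,r3:Mul1
cycle 6: issue SUB r3<-Add3 // r0:6,r1:Add2,r2:Mul2,r3:Add3
cycle 7: CDB Mul1=15; stall // r0:6,r1:Add2,r2:Mul2,r3:Add3
cycle 8: stall // r0:6,r1:Add2,r2:Mul2,r3:Add3
cycle 9: CDB Add1=9; issue ADD r0<-Add1 // r0:Add1,r1:Add2,r2:Mul2,r3:Add3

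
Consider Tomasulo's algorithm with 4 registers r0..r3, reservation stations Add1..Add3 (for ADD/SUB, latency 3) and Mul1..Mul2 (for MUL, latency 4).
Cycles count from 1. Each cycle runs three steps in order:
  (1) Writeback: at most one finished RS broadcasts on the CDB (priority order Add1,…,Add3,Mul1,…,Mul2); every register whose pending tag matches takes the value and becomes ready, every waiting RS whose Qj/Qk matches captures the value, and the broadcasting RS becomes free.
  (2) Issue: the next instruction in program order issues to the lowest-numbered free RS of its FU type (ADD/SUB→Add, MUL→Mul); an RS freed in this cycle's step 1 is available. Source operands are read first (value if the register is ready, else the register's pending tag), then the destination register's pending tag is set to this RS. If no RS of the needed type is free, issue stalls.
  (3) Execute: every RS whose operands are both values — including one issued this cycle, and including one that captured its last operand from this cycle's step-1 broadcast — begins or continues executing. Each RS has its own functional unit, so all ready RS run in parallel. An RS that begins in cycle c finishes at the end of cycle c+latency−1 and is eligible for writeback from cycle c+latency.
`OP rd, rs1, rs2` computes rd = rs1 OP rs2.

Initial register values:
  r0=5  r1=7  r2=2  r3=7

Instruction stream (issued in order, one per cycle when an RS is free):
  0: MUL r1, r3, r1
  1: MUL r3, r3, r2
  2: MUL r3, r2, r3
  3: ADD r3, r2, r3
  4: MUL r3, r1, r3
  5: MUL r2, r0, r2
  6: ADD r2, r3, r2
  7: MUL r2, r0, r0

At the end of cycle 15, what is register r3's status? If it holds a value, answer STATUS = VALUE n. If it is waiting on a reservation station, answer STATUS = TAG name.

c1: issue MUL r1<-Mul1 | r0:5,r1:Mul1,r2:2,r3:7
c2: issue MUL r3<-Mul2 | r0:5,r1:Mul1,r2:2,r3:Mul2
c3: stall | r0:5,r1:Mul1,r2:2,r3:Mul2
c4: stall | r0:5,r1:Mul1,r2:2,r3:Mul2
c5: CDB Mul1=49; issue MUL r3<-Mul1 | r0:5,r1:49,r2:2,r3:Mul1
c6: CDB Mul2=14; issue ADD r3<-Add1 | r0:5,r1:49,r2:2,r3:Add1
c7: issue MUL r3<-Mul2 | r0:5,r1:49,r2:2,r3:Mul2
c8: stall | r0:5,r1:49,r2:2,r3:Mul2
c9: stall | r0:5,r1:49,r2:2,r3:Mul2
c10: CDB Mul1=28; issue MUL r2<-Mul1 | r0:5,r1:49,r2:Mul1,r3:Mul2
c11: issue ADD r2<-Add2 | r0:5,r1:49,r2:Add2,r3:Mul2
c12: stall | r0:5,r1:49,r2:Add2,r3:Mul2
c13: CDB Add1=30; stall | r0:5,r1:49,r2:Add2,r3:Mul2
c14: CDB Mul1=10; issue MUL r2<-Mul1 | r0:5,r1:49,r2:Mul1,r3:Mul2
c15: - | r0:5,r1:49,r2:Mul1,r3:Mul2

STATUS = TAG Mul2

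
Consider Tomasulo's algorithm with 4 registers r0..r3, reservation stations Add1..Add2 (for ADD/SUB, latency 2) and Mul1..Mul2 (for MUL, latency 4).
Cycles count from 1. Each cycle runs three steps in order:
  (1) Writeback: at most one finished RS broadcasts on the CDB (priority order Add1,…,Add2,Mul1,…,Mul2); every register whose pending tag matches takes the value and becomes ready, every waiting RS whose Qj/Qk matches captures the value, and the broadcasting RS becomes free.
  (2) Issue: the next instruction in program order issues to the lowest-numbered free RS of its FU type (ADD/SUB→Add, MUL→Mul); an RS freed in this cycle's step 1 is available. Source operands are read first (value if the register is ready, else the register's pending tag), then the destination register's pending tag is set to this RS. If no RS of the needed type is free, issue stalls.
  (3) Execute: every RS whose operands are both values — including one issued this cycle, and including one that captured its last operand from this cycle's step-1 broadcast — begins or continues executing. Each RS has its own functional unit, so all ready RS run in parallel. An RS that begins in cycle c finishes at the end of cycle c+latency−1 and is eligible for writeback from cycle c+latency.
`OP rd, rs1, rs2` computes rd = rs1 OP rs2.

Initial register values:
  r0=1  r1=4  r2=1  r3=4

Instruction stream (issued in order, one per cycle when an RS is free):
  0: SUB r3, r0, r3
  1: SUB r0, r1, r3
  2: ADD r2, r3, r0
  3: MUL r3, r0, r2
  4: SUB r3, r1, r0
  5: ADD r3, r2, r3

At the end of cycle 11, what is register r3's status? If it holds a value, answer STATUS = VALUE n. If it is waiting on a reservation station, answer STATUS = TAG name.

c1: issue SUB r3<-Add1 | r0:1,r1:4,r2:1,r3:Add1
c2: issue SUB r0<-Add2 | r0:Add2,r1:4,r2:1,r3:Add1
c3: CDB Add1=-3; issue ADD r2<-Add1 | r0:Add2,r1:4,r2:Add1,r3:-3
c4: issue MUL r3<-Mul1 | r0:Add2,r1:4,r2:Add1,r3:Mul1
c5: CDB Add2=7; issue SUB r3<-Add2 | r0:7,r1:4,r2:Add1,r3:Add2
c6: stall | r0:7,r1:4,r2:Add1,r3:Add2
c7: CDB Add1=4; issue ADD r3<-Add1 | r0:7,r1:4,r2:4,r3:Add1
c8: CDB Add2=-3 | r0:7,r1:4,r2:4,r3:Add1
c9: - | r0:7,r1:4,r2:4,r3:Add1
c10: CDB Add1=1 | r0:7,r1:4,r2:4,r3:1
c11: CDB Mul1=28 | r0:7,r1:4,r2:4,r3:1

STATUS = VALUE 1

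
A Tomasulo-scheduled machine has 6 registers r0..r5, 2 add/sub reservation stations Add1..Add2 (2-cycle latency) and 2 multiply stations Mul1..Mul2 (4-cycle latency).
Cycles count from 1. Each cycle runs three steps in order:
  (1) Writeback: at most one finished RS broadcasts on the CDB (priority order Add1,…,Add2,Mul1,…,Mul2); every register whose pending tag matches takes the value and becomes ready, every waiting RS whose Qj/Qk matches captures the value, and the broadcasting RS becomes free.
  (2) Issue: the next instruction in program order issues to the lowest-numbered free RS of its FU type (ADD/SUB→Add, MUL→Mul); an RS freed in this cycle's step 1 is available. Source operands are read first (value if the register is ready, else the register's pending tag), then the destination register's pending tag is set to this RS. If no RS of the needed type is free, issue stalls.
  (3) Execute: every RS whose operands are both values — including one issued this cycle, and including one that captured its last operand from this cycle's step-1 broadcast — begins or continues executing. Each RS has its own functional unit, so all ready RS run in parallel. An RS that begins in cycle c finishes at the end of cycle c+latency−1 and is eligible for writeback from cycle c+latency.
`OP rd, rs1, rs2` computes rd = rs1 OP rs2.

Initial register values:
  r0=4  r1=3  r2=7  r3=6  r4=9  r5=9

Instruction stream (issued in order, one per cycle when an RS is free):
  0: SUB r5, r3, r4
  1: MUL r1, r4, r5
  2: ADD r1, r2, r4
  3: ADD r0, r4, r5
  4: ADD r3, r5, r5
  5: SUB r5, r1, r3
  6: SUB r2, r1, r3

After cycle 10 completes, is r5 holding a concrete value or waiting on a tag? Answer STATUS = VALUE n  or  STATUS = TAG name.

cycle 1: issue SUB r5<-Add1 // r0:4,r1:3,r2:7,r3:6,r4:9,r5:Add1
cycle 2: issue MUL r1<-Mul1 // r0:4,r1:Mul1,r2:7,r3:6,r4:9,r5:Add1
cycle 3: CDB Add1=-3; issue ADD r1<-Add1 // r0:4,r1:Add1,r2:7,r3:6,r4:9,r5:-3
cycle 4: issue ADD r0<-Add2 // r0:Add2,r1:Add1,r2:7,r3:6,r4:9,r5:-3
cycle 5: CDB Add1=16; issue ADD r3<-Add1 // r0:Add2,r1:16,r2:7,r3:Add1,r4:9,r5:-3
cycle 6: CDB Add2=6; issue SUB r5<-Add2 // r0:6,r1:16,r2:7,r3:Add1,r4:9,r5:Add2
cycle 7: CDB Add1=-6; issue SUB r2<-Add1 // r0:6,r1:16,r2:Add1,r3:-6,r4:9,r5:Add2
cycle 8: CDB Mul1=-27 // r0:6,r1:16,r2:Add1,r3:-6,r4:9,r5:Add2
cycle 9: CDB Add1=22 // r0:6,r1:16,r2:22,r3:-6,r4:9,r5:Add2
cycle 10: CDB Add2=22 // r0:6,r1:16,r2:22,r3:-6,r4:9,r5:22

STATUS = VALUE 22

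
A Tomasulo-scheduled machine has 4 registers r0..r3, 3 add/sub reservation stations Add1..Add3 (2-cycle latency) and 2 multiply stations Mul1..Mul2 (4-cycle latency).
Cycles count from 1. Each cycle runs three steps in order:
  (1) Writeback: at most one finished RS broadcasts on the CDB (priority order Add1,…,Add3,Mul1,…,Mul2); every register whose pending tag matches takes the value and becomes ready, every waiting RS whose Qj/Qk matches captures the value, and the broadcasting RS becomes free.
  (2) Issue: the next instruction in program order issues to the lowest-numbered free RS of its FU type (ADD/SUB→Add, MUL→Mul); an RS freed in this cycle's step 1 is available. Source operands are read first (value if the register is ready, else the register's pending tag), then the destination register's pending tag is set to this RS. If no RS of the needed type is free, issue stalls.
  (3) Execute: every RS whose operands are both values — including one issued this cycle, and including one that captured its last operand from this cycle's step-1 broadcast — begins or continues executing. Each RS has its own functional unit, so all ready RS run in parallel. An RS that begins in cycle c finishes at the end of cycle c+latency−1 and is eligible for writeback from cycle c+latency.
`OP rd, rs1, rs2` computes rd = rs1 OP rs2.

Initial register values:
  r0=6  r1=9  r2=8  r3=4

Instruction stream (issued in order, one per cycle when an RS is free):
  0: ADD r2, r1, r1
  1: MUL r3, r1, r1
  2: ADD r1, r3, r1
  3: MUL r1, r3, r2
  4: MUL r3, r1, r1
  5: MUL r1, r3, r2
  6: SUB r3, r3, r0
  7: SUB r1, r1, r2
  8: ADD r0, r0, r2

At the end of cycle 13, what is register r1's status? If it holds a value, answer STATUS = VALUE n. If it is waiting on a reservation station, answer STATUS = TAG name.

STATUS = TAG Add2

cycle 1: issue ADD r2<-Add1 // r0:6,r1:9,r2:Add1,r3:4
cycle 2: issue MUL r3<-Mul1 // r0:6,r1:9,r2:Add1,r3:Mul1
cycle 3: CDB Add1=18; issue ADD r1<-Add1 // r0:6,r1:Add1,r2:18,r3:Mul1
cycle 4: issue MUL r1<-Mul2 // r0:6,r1:Mul2,r2:18,r3:Mul1
cycle 5: stall // r0:6,r1:Mul2,r2:18,r3:Mul1
cycle 6: CDB Mul1=81; issue MUL r3<-Mul1 // r0:6,r1:Mul2,r2:18,r3:Mul1
cycle 7: stall // r0:6,r1:Mul2,r2:18,r3:Mul1
cycle 8: CDB Add1=90; stall // r0:6,r1:Mul2,r2:18,r3:Mul1
cycle 9: stall // r0:6,r1:Mul2,r2:18,r3:Mul1
cycle 10: CDB Mul2=1458; issue MUL r1<-Mul2 // r0:6,r1:Mul2,r2:18,r3:Mul1
cycle 11: issue SUB r3<-Add1 // r0:6,r1:Mul2,r2:18,r3:Add1
cycle 12: issue SUB r1<-Add2 // r0:6,r1:Add2,r2:18,r3:Add1
cycle 13: issue ADD r0<-Add3 // r0:Add3,r1:Add2,r2:18,r3:Add1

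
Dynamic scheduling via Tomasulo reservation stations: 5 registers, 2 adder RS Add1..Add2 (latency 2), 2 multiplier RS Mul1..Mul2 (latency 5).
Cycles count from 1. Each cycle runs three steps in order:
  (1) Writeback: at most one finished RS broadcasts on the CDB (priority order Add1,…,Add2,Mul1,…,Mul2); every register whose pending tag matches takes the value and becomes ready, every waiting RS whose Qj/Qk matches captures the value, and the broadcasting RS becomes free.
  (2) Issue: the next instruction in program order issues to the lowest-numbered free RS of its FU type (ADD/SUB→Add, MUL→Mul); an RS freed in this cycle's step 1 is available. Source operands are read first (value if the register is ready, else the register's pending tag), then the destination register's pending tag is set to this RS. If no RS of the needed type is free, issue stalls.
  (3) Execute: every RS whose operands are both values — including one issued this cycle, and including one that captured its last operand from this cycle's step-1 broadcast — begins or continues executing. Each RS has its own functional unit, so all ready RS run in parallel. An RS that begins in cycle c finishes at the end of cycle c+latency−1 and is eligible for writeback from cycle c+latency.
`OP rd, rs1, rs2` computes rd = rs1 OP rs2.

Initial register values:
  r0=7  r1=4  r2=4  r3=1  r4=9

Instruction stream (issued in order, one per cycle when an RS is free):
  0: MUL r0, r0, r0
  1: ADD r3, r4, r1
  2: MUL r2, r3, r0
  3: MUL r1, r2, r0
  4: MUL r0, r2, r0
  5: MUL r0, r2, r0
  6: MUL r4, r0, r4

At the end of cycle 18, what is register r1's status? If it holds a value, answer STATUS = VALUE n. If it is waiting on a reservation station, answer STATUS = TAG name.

  c1: issue MUL r0<-Mul1  regs: r0:Mul1,r1:4,r2:4,r3:1,r4:9
  c2: issue ADD r3<-Add1  regs: r0:Mul1,r1:4,r2:4,r3:Add1,r4:9
  c3: issue MUL r2<-Mul2  regs: r0:Mul1,r1:4,r2:Mul2,r3:Add1,r4:9
  c4: CDB Add1=13; stall  regs: r0:Mul1,r1:4,r2:Mul2,r3:13,r4:9
  c5: stall  regs: r0:Mul1,r1:4,r2:Mul2,r3:13,r4:9
  c6: CDB Mul1=49; issue MUL r1<-Mul1  regs: r0:49,r1:Mul1,r2:Mul2,r3:13,r4:9
  c7: stall  regs: r0:49,r1:Mul1,r2:Mul2,r3:13,r4:9
  c8: stall  regs: r0:49,r1:Mul1,r2:Mul2,r3:13,r4:9
  c9: stall  regs: r0:49,r1:Mul1,r2:Mul2,r3:13,r4:9
  c10: stall  regs: r0:49,r1:Mul1,r2:Mul2,r3:13,r4:9
  c11: CDB Mul2=637; issue MUL r0<-Mul2  regs: r0:Mul2,r1:Mul1,r2:637,r3:13,r4:9
  c12: stall  regs: r0:Mul2,r1:Mul1,r2:637,r3:13,r4:9
  c13: stall  regs: r0:Mul2,r1:Mul1,r2:637,r3:13,r4:9
  c14: stall  regs: r0:Mul2,r1:Mul1,r2:637,r3:13,r4:9
  c15: stall  regs: r0:Mul2,r1:Mul1,r2:637,r3:13,r4:9
  c16: CDB Mul1=31213; issue MUL r0<-Mul1  regs: r0:Mul1,r1:31213,r2:637,r3:13,r4:9
  c17: CDB Mul2=31213; issue MUL r4<-Mul2  regs: r0:Mul1,r1:31213,r2:637,r3:13,r4:Mul2
  c18: -  regs: r0:Mul1,r1:31213,r2:637,r3:13,r4:Mul2

STATUS = VALUE 31213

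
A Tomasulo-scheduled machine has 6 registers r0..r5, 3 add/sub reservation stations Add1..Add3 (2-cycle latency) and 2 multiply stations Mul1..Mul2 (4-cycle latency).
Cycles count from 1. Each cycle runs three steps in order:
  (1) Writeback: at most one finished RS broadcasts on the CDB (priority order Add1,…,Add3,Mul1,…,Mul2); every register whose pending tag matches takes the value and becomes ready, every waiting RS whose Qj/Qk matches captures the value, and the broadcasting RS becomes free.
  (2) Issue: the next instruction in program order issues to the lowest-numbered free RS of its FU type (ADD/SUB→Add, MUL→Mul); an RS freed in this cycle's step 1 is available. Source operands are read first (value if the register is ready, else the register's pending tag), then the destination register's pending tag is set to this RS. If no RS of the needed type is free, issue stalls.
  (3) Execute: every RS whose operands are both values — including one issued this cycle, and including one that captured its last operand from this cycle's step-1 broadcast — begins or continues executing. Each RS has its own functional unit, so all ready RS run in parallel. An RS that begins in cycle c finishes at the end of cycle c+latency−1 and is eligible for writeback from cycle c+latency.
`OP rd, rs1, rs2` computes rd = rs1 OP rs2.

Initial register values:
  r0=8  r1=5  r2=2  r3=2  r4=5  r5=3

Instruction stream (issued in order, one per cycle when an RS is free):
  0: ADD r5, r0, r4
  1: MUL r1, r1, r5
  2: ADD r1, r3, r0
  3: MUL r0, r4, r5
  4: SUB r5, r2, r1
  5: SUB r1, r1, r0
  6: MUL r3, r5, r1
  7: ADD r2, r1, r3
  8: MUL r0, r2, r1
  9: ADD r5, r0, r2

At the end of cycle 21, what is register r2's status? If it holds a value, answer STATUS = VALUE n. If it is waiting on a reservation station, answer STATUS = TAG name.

c1: issue ADD r5<-Add1 | r0:8,r1:5,r2:2,r3:2,r4:5,r5:Add1
c2: issue MUL r1<-Mul1 | r0:8,r1:Mul1,r2:2,r3:2,r4:5,r5:Add1
c3: CDB Add1=13; issue ADD r1<-Add1 | r0:8,r1:Add1,r2:2,r3:2,r4:5,r5:13
c4: issue MUL r0<-Mul2 | r0:Mul2,r1:Add1,r2:2,r3:2,r4:5,r5:13
c5: CDB Add1=10; issue SUB r5<-Add1 | r0:Mul2,r1:10,r2:2,r3:2,r4:5,r5:Add1
c6: issue SUB r1<-Add2 | r0:Mul2,r1:Add2,r2:2,r3:2,r4:5,r5:Add1
c7: CDB Add1=-8; stall | r0:Mul2,r1:Add2,r2:2,r3:2,r4:5,r5:-8
c8: CDB Mul1=65; issue MUL r3<-Mul1 | r0:Mul2,r1:Add2,r2:2,r3:Mul1,r4:5,r5:-8
c9: CDB Mul2=65; issue ADD r2<-Add1 | r0:65,r1:Add2,r2:Add1,r3:Mul1,r4:5,r5:-8
c10: issue MUL r0<-Mul2 | r0:Mul2,r1:Add2,r2:Add1,r3:Mul1,r4:5,r5:-8
c11: CDB Add2=-55; issue ADD r5<-Add2 | r0:Mul2,r1:-55,r2:Add1,r3:Mul1,r4:5,r5:Add2
c12: - | r0:Mul2,r1:-55,r2:Add1,r3:Mul1,r4:5,r5:Add2
c13: - | r0:Mul2,r1:-55,r2:Add1,r3:Mul1,r4:5,r5:Add2
c14: - | r0:Mul2,r1:-55,r2:Add1,r3:Mul1,r4:5,r5:Add2
c15: CDB Mul1=440 | r0:Mul2,r1:-55,r2:Add1,r3:440,r4:5,r5:Add2
c16: - | r0:Mul2,r1:-55,r2:Add1,r3:440,r4:5,r5:Add2
c17: CDB Add1=385 | r0:Mul2,r1:-55,r2:385,r3:440,r4:5,r5:Add2
c18: - | r0:Mul2,r1:-55,r2:385,r3:440,r4:5,r5:Add2
c19: - | r0:Mul2,r1:-55,r2:385,r3:440,r4:5,r5:Add2
c20: - | r0:Mul2,r1:-55,r2:385,r3:440,r4:5,r5:Add2
c21: CDB Mul2=-21175 | r0:-21175,r1:-55,r2:385,r3:440,r4:5,r5:Add2

STATUS = VALUE 385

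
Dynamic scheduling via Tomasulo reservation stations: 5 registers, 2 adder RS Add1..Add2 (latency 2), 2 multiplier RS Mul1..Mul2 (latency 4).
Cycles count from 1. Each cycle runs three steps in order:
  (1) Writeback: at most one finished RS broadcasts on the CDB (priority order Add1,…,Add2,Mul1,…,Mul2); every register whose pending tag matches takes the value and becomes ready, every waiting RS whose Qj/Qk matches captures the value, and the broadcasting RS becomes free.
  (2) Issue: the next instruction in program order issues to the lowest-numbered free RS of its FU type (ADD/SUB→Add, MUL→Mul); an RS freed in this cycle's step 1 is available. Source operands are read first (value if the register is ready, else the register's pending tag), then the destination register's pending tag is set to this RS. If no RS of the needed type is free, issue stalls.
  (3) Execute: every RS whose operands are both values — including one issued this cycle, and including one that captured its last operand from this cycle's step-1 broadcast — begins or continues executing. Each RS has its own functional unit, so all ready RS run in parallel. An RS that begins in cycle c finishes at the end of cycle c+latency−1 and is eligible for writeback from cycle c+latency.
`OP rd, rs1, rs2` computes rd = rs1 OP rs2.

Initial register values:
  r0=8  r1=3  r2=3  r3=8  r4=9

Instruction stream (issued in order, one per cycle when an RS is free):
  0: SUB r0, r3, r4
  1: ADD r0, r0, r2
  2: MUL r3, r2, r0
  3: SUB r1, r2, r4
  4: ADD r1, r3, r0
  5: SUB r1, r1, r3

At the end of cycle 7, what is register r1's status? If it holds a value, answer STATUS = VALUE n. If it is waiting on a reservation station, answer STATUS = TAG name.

STATUS = TAG Add1

cycle 1: issue SUB r0<-Add1 // r0:Add1,r1:3,r2:3,r3:8,r4:9
cycle 2: issue ADD r0<-Add2 // r0:Add2,r1:3,r2:3,r3:8,r4:9
cycle 3: CDB Add1=-1; issue MUL r3<-Mul1 // r0:Add2,r1:3,r2:3,r3:Mul1,r4:9
cycle 4: issue SUB r1<-Add1 // r0:Add2,r1:Add1,r2:3,r3:Mul1,r4:9
cycle 5: CDB Add2=2; issue ADD r1<-Add2 // r0:2,r1:Add2,r2:3,r3:Mul1,r4:9
cycle 6: CDB Add1=-6; issue SUB r1<-Add1 // r0:2,r1:Add1,r2:3,r3:Mul1,r4:9
cycle 7: - // r0:2,r1:Add1,r2:3,r3:Mul1,r4:9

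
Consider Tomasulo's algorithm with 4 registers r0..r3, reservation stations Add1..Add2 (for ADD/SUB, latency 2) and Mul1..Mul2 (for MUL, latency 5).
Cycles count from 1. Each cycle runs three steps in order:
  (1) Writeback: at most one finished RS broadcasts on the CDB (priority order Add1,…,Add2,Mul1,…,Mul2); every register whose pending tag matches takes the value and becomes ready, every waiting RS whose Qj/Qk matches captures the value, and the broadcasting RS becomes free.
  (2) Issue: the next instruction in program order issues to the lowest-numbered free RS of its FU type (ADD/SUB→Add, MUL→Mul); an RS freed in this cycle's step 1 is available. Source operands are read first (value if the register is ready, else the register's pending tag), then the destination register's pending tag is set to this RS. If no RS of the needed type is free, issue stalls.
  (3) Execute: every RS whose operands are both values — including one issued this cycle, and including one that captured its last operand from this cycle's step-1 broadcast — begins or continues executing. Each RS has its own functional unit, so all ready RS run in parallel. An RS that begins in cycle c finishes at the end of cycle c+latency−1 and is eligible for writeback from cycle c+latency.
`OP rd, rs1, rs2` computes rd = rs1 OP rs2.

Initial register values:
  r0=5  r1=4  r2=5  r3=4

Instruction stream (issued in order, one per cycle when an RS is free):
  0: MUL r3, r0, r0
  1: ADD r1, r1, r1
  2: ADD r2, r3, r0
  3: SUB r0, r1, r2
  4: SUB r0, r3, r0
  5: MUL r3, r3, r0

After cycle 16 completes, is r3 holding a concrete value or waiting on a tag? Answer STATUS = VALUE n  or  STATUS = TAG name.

STATUS = TAG Mul1

cycle 1: issue MUL r3<-Mul1 // r0:5,r1:4,r2:5,r3:Mul1
cycle 2: issue ADD r1<-Add1 // r0:5,r1:Add1,r2:5,r3:Mul1
cycle 3: issue ADD r2<-Add2 // r0:5,r1:Add1,r2:Add2,r3:Mul1
cycle 4: CDB Add1=8; issue SUB r0<-Add1 // r0:Add1,r1:8,r2:Add2,r3:Mul1
cycle 5: stall // r0:Add1,r1:8,r2:Add2,r3:Mul1
cycle 6: CDB Mul1=25; stall // r0:Add1,r1:8,r2:Add2,r3:25
cycle 7: stall // r0:Add1,r1:8,r2:Add2,r3:25
cycle 8: CDB Add2=30; issue SUB r0<-Add2 // r0:Add2,r1:8,r2:30,r3:25
cycle 9: issue MUL r3<-Mul1 // r0:Add2,r1:8,r2:30,r3:Mul1
cycle 10: CDB Add1=-22 // r0:Add2,r1:8,r2:30,r3:Mul1
cycle 11: - // r0:Add2,r1:8,r2:30,r3:Mul1
cycle 12: CDB Add2=47 // r0:47,r1:8,r2:30,r3:Mul1
cycle 13: - // r0:47,r1:8,r2:30,r3:Mul1
cycle 14: - // r0:47,r1:8,r2:30,r3:Mul1
cycle 15: - // r0:47,r1:8,r2:30,r3:Mul1
cycle 16: - // r0:47,r1:8,r2:30,r3:Mul1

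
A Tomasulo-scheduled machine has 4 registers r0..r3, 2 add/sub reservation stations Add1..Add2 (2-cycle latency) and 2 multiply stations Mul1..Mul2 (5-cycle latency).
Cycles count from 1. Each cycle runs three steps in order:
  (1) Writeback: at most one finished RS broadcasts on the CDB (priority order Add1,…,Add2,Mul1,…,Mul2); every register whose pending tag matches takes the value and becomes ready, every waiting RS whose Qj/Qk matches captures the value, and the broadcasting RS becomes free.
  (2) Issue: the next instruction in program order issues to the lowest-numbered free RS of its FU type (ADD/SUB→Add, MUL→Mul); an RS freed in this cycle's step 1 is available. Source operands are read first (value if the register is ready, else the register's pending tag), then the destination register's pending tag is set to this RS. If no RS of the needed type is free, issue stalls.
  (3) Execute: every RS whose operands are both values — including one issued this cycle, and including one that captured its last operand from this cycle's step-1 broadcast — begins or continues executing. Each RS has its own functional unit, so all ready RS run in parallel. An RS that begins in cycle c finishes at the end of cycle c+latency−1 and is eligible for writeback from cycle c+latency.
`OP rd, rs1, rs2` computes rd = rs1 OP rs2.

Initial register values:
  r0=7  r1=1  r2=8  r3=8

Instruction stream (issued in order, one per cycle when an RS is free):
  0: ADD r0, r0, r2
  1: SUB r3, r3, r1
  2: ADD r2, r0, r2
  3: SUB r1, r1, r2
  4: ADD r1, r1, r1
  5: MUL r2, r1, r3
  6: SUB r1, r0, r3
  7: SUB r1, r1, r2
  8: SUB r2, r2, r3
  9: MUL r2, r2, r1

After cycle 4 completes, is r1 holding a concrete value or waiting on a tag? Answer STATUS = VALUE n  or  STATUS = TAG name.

STATUS = TAG Add2

  c1: issue ADD r0<-Add1  regs: r0:Add1,r1:1,r2:8,r3:8
  c2: issue SUB r3<-Add2  regs: r0:Add1,r1:1,r2:8,r3:Add2
  c3: CDB Add1=15; issue ADD r2<-Add1  regs: r0:15,r1:1,r2:Add1,r3:Add2
  c4: CDB Add2=7; issue SUB r1<-Add2  regs: r0:15,r1:Add2,r2:Add1,r3:7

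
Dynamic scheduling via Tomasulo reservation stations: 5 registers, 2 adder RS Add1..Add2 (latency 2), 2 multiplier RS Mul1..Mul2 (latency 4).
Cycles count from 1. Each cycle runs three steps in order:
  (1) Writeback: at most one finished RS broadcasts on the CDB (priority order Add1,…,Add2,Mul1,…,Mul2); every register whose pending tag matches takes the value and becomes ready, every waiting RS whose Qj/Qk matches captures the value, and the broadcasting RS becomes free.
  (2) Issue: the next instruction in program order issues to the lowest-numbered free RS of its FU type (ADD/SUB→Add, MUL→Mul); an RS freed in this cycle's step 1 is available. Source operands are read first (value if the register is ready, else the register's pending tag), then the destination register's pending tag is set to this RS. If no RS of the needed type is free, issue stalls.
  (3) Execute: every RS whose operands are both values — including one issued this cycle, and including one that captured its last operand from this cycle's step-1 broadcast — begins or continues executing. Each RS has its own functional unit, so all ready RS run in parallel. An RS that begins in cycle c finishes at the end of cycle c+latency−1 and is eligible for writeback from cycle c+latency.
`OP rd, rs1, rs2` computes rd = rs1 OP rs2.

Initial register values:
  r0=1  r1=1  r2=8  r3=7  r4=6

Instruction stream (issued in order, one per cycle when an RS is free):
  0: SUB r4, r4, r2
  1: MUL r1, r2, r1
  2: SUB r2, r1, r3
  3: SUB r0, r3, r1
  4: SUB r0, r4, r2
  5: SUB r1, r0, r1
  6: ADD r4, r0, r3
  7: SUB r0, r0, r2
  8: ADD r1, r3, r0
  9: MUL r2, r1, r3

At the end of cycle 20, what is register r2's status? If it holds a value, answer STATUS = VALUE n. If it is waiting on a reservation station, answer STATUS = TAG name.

  c1: issue SUB r4<-Add1  regs: r0:1,r1:1,r2:8,r3:7,r4:Add1
  c2: issue MUL r1<-Mul1  regs: r0:1,r1:Mul1,r2:8,r3:7,r4:Add1
  c3: CDB Add1=-2; issue SUB r2<-Add1  regs: r0:1,r1:Mul1,r2:Add1,r3:7,r4:-2
  c4: issue SUB r0<-Add2  regs: r0:Add2,r1:Mul1,r2:Add1,r3:7,r4:-2
  c5: stall  regs: r0:Add2,r1:Mul1,r2:Add1,r3:7,r4:-2
  c6: CDB Mul1=8; stall  regs: r0:Add2,r1:8,r2:Add1,r3:7,r4:-2
  c7: stall  regs: r0:Add2,r1:8,r2:Add1,r3:7,r4:-2
  c8: CDB Add1=1; issue SUB r0<-Add1  regs: r0:Add1,r1:8,r2:1,r3:7,r4:-2
  c9: CDB Add2=-1; issue SUB r1<-Add2  regs: r0:Add1,r1:Add2,r2:1,r3:7,r4:-2
  c10: CDB Add1=-3; issue ADD r4<-Add1  regs: r0:-3,r1:Add2,r2:1,r3:7,r4:Add1
  c11: stall  regs: r0:-3,r1:Add2,r2:1,r3:7,r4:Add1
  c12: CDB Add1=4; issue SUB r0<-Add1  regs: r0:Add1,r1:Add2,r2:1,r3:7,r4:4
  c13: CDB Add2=-11; issue ADD r1<-Add2  regs: r0:Add1,r1:Add2,r2:1,r3:7,r4:4
  c14: CDB Add1=-4; issue MUL r2<-Mul1  regs: r0:-4,r1:Add2,r2:Mul1,r3:7,r4:4
  c15: -  regs: r0:-4,r1:Add2,r2:Mul1,r3:7,r4:4
  c16: CDB Add2=3  regs: r0:-4,r1:3,r2:Mul1,r3:7,r4:4
  c17: -  regs: r0:-4,r1:3,r2:Mul1,r3:7,r4:4
  c18: -  regs: r0:-4,r1:3,r2:Mul1,r3:7,r4:4
  c19: -  regs: r0:-4,r1:3,r2:Mul1,r3:7,r4:4
  c20: CDB Mul1=21  regs: r0:-4,r1:3,r2:21,r3:7,r4:4

STATUS = VALUE 21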